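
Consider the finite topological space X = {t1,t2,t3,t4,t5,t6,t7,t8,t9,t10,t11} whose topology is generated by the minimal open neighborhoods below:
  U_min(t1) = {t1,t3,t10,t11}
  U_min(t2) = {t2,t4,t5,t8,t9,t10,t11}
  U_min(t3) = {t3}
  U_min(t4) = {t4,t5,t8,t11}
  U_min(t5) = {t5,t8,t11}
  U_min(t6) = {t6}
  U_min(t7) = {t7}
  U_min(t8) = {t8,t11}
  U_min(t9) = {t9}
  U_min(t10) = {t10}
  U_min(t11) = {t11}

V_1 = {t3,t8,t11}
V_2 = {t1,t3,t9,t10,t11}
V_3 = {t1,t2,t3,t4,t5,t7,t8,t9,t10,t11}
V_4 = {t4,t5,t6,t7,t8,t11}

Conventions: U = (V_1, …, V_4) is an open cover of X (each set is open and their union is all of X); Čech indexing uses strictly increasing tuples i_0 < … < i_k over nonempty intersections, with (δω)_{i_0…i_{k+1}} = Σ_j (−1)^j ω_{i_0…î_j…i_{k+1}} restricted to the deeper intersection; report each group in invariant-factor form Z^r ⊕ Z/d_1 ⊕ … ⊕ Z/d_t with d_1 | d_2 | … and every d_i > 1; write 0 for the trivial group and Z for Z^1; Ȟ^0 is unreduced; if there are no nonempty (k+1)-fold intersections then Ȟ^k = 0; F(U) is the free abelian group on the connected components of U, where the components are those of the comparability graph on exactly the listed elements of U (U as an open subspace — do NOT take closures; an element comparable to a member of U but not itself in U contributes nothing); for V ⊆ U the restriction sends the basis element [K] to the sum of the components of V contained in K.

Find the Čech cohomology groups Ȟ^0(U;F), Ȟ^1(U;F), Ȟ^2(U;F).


intersection data:
  V12={t3,t11} V13={t3,t8,t11} V14={t8,t11} V23={t1,t3,t9,t10,t11} V24={t11} V34={t4,t5,t7,t8,t11}
  V123={t3,t11} V124={t11} V134={t8,t11} V234={t11}
  V1234={t11}
components per intersection:
  V1: {t3} {t8,t11}
  V2: {t1,t3,t10,t11} {t9}
  V3: {t1,t2,t3,t4,t5,t8,t9,t10,t11} {t7}
  V4: {t4,t5,t8,t11} {t6} {t7}
  V12: {t3} {t11}
  V13: {t3} {t8,t11}
  V14: {t8,t11}
  V23: {t1,t3,t10,t11} {t9}
  V24: {t11}
  V34: {t4,t5,t8,t11} {t7}
  V123: {t3} {t11}
  V124: {t11}
  V134: {t8,t11}
  V234: {t11}
  V1234: {t11}
C dims 9,10,5,1; δ0: rk 6, SNF 1^6; δ1: rk 4, SNF 1^4; δ2: rk 1, SNF 1^1
Ȟ^0 = (9 − 6) − 0 = 3, so Ȟ^0 ≅ Z^3
Ȟ^1 = (10 − 4) − 6 = 0, so Ȟ^1 ≅ 0
Ȟ^2 = (5 − 1) − 4 = 0, so Ȟ^2 ≅ 0

Ȟ^0 ≅ Z^3, Ȟ^1 ≅ 0, Ȟ^2 ≅ 0


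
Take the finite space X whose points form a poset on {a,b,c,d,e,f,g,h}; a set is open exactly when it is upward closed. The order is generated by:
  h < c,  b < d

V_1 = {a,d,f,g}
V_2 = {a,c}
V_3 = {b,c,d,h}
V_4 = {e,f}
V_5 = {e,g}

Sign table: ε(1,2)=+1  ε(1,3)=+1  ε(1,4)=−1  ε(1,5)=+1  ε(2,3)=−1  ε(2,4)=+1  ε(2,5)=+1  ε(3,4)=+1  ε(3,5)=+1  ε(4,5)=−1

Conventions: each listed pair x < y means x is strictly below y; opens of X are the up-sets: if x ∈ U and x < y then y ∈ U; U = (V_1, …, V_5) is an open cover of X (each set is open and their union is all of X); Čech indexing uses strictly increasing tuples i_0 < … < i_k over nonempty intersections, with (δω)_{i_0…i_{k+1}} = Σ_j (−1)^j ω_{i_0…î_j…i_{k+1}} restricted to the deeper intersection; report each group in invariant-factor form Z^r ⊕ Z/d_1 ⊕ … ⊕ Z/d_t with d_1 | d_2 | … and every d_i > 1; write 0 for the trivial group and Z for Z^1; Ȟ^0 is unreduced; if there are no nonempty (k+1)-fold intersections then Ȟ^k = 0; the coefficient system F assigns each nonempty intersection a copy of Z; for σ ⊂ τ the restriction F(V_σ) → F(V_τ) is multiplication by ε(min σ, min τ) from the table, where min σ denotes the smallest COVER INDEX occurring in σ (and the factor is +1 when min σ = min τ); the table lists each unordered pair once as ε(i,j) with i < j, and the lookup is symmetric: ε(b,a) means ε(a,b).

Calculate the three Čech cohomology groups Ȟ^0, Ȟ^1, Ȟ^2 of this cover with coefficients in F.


intersection data:
  V12={a} V13={d} V14={f} V15={g} V23={c} V45={e}
C dims 5,6; δ0: rk 5, SNF 1^4·2
Ȟ^0 = (5 − 5) − 0 = 0, so Ȟ^0 ≅ 0
Ȟ^1 = (6 − 0) − 5 = 1 plus torsion [2], so Ȟ^1 ≅ Z ⊕ Z/2
Ȟ^2 = (0 − 0) − 0 = 0, so Ȟ^2 ≅ 0

Ȟ^0 ≅ 0,  Ȟ^1 ≅ Z ⊕ Z/2,  Ȟ^2 ≅ 0


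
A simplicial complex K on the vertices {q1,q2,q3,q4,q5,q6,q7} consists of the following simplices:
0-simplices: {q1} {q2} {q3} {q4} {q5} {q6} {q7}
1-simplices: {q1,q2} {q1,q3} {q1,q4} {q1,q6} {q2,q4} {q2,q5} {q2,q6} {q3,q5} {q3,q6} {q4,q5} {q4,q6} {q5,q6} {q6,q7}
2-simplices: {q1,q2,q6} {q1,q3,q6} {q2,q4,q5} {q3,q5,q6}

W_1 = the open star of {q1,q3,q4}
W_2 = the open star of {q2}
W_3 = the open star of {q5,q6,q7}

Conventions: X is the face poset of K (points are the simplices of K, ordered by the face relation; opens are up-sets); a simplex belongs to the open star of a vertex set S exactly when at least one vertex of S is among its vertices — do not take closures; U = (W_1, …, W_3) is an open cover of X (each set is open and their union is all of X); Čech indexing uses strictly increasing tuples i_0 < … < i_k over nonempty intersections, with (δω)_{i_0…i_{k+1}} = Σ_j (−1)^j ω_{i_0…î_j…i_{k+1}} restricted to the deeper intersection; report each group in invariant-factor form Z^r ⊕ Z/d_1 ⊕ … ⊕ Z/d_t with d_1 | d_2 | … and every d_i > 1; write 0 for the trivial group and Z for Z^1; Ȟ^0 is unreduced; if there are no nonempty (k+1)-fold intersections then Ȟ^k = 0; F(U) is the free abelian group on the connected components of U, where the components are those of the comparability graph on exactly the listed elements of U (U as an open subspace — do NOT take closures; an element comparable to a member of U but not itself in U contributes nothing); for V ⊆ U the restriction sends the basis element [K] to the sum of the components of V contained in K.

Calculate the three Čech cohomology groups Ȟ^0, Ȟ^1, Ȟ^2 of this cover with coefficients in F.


intersection data:
  W1={{q1},{q3},{q4},{q1,q2},{q1,q3},{q1,q4},{q1,q6},{q2,q4},{q3,q5},{q3,q6},{q4,q5},{q4,q6},{q1,q2,q6},{q1,q3,q6},{q2,q4,q5},{q3,q5,q6}} W2={{q2},{q1,q2},{q2,q4},{q2,q5},{q2,q6},{q1,q2,q6},{q2,q4,q5}} W3={{q5},{q6},{q7},{q1,q6},{q2,q5},{q2,q6},{q3,q5},{q3,q6},{q4,q5},{q4,q6},{q5,q6},{q6,q7},{q1,q2,q6},{q1,q3,q6},{q2,q4,q5},{q3,q5,q6}}
  W12={{q1,q2},{q2,q4},{q1,q2,q6},{q2,q4,q5}} W13={{q1,q6},{q3,q5},{q3,q6},{q4,q5},{q4,q6},{q1,q2,q6},{q1,q3,q6},{q2,q4,q5},{q3,q5,q6}} W23={{q2,q5},{q2,q6},{q1,q2,q6},{q2,q4,q5}}
  W123={{q1,q2,q6},{q2,q4,q5}}
components per intersection:
  W1: {{q1},{q3},{q4},{q1,q2},{q1,q3},{q1,q4},{q1,q6},{q2,q4},{q3,q5},{q3,q6},{q4,q5},{q4,q6},{q1,q2,q6},{q1,q3,q6},{q2,q4,q5},{q3,q5,q6}}
  W2: {{q2},{q1,q2},{q2,q4},{q2,q5},{q2,q6},{q1,q2,q6},{q2,q4,q5}}
  W3: {{q5},{q6},{q7},{q1,q6},{q2,q5},{q2,q6},{q3,q5},{q3,q6},{q4,q5},{q4,q6},{q5,q6},{q6,q7},{q1,q2,q6},{q1,q3,q6},{q2,q4,q5},{q3,q5,q6}}
  W12: {{q1,q2},{q1,q2,q6}} {{q2,q4},{q2,q4,q5}}
  W13: {{q1,q6},{q3,q5},{q3,q6},{q1,q2,q6},{q1,q3,q6},{q3,q5,q6}} {{q4,q5},{q2,q4,q5}} {{q4,q6}}
  W23: {{q2,q5},{q2,q4,q5}} {{q2,q6},{q1,q2,q6}}
  W123: {{q1,q2,q6}} {{q2,q4,q5}}
C dims 3,7,2; δ0: rk 2, SNF 1^2; δ1: rk 2, SNF 1^2
Ȟ^0 = (3 − 2) − 0 = 1, so Ȟ^0 ≅ Z
Ȟ^1 = (7 − 2) − 2 = 3, so Ȟ^1 ≅ Z^3
Ȟ^2 = (2 − 0) − 2 = 0, so Ȟ^2 ≅ 0

Ȟ^0 = Z,  Ȟ^1 = Z^3,  Ȟ^2 = 0


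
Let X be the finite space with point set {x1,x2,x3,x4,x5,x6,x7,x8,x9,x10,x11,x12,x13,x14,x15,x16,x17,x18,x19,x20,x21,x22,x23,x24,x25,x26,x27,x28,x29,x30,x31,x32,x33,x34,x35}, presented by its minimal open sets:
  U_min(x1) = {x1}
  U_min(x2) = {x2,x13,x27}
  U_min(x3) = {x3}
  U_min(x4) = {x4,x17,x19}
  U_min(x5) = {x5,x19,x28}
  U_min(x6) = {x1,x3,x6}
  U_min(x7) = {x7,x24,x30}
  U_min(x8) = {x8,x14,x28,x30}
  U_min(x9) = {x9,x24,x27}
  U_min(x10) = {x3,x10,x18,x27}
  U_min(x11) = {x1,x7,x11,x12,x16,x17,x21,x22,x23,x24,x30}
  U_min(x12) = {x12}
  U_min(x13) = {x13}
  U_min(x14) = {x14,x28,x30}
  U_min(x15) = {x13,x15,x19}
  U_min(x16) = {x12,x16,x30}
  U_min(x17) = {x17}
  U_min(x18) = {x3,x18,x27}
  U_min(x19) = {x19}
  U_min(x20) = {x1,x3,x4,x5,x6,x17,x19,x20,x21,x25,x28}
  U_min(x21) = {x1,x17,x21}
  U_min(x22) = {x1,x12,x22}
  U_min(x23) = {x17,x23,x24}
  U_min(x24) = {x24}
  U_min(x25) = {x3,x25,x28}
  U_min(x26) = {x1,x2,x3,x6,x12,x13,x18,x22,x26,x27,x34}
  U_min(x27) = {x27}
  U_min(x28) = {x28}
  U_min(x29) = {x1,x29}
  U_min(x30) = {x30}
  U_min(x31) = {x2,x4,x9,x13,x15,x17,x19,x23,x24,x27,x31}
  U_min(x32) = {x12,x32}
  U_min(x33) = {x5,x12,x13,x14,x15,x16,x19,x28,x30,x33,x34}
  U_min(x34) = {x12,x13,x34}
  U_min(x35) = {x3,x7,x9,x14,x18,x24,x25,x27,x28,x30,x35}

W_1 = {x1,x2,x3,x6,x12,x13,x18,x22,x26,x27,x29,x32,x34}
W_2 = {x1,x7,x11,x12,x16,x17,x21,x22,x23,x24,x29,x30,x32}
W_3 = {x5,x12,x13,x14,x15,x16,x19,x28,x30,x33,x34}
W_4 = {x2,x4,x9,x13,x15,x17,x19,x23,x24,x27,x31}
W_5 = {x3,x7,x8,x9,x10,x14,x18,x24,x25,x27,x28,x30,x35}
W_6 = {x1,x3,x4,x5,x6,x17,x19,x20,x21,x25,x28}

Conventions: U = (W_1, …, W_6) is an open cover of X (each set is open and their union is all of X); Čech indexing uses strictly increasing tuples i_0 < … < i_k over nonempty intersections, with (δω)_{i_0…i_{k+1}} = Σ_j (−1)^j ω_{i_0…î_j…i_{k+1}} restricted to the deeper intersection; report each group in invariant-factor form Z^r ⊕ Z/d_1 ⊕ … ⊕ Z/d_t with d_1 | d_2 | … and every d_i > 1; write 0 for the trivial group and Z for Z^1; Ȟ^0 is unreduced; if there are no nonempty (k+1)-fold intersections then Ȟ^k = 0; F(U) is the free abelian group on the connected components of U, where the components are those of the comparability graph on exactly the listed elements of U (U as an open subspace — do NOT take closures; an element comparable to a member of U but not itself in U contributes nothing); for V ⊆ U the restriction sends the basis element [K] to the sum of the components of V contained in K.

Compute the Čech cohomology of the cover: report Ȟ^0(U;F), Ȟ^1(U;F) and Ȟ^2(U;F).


nonempty intersections:
  W12={x1,x12,x22,x29,x32} W13={x12,x13,x34} W14={x2,x13,x27} W15={x3,x18,x27} W16={x1,x3,x6} W23={x12,x16,x30} W24={x17,x23,x24} W25={x7,x24,x30} W26={x1,x17,x21} W34={x13,x15,x19} W35={x14,x28,x30} W36={x5,x19,x28} W45={x9,x24,x27} W46={x4,x17,x19} W56={x3,x25,x28}
  W123={x12} W126={x1} W134={x13} W145={x27} W156={x3} W235={x30} W245={x24} W246={x17} W346={x19} W356={x28}
components per intersection:
  W1: {x1,x2,x3,x6,x12,x13,x18,x22,x26,x27,x29,x32,x34}
  W2: {x1,x7,x11,x12,x16,x17,x21,x22,x23,x24,x29,x30,x32}
  W3: {x5,x12,x13,x14,x15,x16,x19,x28,x30,x33,x34}
  W4: {x2,x4,x9,x13,x15,x17,x19,x23,x24,x27,x31}
  W5: {x3,x7,x8,x9,x10,x14,x18,x24,x25,x27,x28,x30,x35}
  W6: {x1,x3,x4,x5,x6,x17,x19,x20,x21,x25,x28}
  W12: {x1,x12,x22,x29,x32}
  W13: {x12,x13,x34}
  W14: {x2,x13,x27}
  W15: {x3,x18,x27}
  W16: {x1,x3,x6}
  W23: {x12,x16,x30}
  W24: {x17,x23,x24}
  W25: {x7,x24,x30}
  W26: {x1,x17,x21}
  W34: {x13,x15,x19}
  W35: {x14,x28,x30}
  W36: {x5,x19,x28}
  W45: {x9,x24,x27}
  W46: {x4,x17,x19}
  W56: {x3,x25,x28}
  W123: {x12}
  W126: {x1}
  W134: {x13}
  W145: {x27}
  W156: {x3}
  W235: {x30}
  W245: {x24}
  W246: {x17}
  W346: {x19}
  W356: {x28}
C dims 6,15,10; δ0: rk 5, SNF 1^5; δ1: rk 10, SNF 1^9·2
Ȟ^0: (6−5)−0=1 ⇒ Z
Ȟ^1: (15−10)−5=0 ⇒ 0
Ȟ^2: (10−0)−10=0 plus torsion [2] ⇒ Z/2

Ȟ^0 ≅ Z,  Ȟ^1 ≅ 0,  Ȟ^2 ≅ Z/2


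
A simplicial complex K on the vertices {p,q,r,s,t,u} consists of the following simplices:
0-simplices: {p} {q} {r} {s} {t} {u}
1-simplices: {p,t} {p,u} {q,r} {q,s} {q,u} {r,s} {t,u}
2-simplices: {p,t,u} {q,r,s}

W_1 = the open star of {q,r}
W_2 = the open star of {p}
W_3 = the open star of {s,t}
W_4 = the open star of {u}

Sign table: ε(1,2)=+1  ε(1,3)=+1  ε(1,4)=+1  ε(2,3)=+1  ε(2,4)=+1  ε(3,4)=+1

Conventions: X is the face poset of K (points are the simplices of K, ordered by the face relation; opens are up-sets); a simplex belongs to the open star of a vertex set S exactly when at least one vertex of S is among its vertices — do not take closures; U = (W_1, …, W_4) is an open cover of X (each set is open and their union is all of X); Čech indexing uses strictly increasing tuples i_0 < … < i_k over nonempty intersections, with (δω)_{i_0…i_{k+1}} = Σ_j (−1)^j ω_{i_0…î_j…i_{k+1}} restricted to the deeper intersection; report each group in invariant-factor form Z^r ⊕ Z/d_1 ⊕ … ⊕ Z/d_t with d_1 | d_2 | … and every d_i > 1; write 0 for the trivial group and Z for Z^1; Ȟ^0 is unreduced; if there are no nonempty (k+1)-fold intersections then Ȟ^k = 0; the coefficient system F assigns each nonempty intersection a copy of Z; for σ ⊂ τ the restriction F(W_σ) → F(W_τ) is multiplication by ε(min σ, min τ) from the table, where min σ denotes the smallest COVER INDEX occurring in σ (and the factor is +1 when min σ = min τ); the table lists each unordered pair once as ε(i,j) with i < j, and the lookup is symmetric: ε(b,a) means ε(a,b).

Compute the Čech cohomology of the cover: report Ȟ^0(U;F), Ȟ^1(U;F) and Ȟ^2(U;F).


nerve simplices:
  W1={{q},{r},{q,r},{q,s},{q,u},{r,s},{q,r,s}} W2={{p},{p,t},{p,u},{p,t,u}} W3={{s},{t},{p,t},{q,s},{r,s},{t,u},{p,t,u},{q,r,s}} W4={{u},{p,u},{q,u},{t,u},{p,t,u}}
  W13={{q,s},{r,s},{q,r,s}} W14={{q,u}} W23={{p,t},{p,t,u}} W24={{p,u},{p,t,u}} W34={{t,u},{p,t,u}}
  W234={{p,t,u}}
C dims 4,5,1; δ0: rk 3, SNF 1^3; δ1: rk 1, SNF 1^1
degree 0: 4−3−0 = 1 → Ȟ^0 ≅ Z
degree 1: 5−1−3 = 1 → Ȟ^1 ≅ Z
degree 2: 1−0−1 = 0 → Ȟ^2 ≅ 0

Ȟ^0(U;F) ≅ Z, Ȟ^1(U;F) ≅ Z and Ȟ^2(U;F) ≅ 0


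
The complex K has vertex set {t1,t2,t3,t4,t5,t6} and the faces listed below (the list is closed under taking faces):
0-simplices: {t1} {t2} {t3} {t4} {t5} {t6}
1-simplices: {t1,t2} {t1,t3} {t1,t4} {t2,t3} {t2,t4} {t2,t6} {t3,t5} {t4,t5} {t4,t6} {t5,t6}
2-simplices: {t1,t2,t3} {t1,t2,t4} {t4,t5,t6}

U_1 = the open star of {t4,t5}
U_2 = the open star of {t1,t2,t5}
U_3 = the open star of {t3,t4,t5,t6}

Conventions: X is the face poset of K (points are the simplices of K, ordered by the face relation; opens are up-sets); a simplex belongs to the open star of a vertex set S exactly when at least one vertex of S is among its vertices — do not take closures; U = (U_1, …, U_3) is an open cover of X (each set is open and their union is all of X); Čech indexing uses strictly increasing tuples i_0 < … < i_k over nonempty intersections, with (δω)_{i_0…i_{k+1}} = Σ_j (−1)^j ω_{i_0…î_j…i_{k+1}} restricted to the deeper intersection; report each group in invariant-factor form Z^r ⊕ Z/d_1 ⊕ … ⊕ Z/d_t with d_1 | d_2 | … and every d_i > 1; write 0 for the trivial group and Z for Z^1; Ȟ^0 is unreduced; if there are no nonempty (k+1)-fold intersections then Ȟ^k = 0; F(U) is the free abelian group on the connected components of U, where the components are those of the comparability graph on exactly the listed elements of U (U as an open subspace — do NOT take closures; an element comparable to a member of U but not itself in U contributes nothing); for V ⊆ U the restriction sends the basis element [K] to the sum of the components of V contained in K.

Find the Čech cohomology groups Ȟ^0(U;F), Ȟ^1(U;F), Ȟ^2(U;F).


Ȟ^0(U;F) ≅ Z, Ȟ^1(U;F) ≅ Z^2 and Ȟ^2(U;F) ≅ 0

cover nerve:
  U1={{t4},{t5},{t1,t4},{t2,t4},{t3,t5},{t4,t5},{t4,t6},{t5,t6},{t1,t2,t4},{t4,t5,t6}} U2={{t1},{t2},{t5},{t1,t2},{t1,t3},{t1,t4},{t2,t3},{t2,t4},{t2,t6},{t3,t5},{t4,t5},{t5,t6},{t1,t2,t3},{t1,t2,t4},{t4,t5,t6}} U3={{t3},{t4},{t5},{t6},{t1,t3},{t1,t4},{t2,t3},{t2,t4},{t2,t6},{t3,t5},{t4,t5},{t4,t6},{t5,t6},{t1,t2,t3},{t1,t2,t4},{t4,t5,t6}}
  U12={{t5},{t1,t4},{t2,t4},{t3,t5},{t4,t5},{t5,t6},{t1,t2,t4},{t4,t5,t6}} U13={{t4},{t5},{t1,t4},{t2,t4},{t3,t5},{t4,t5},{t4,t6},{t5,t6},{t1,t2,t4},{t4,t5,t6}} U23={{t5},{t1,t3},{t1,t4},{t2,t3},{t2,t4},{t2,t6},{t3,t5},{t4,t5},{t5,t6},{t1,t2,t3},{t1,t2,t4},{t4,t5,t6}}
  U123={{t5},{t1,t4},{t2,t4},{t3,t5},{t4,t5},{t5,t6},{t1,t2,t4},{t4,t5,t6}}
components per intersection:
  U1: {{t4},{t5},{t1,t4},{t2,t4},{t3,t5},{t4,t5},{t4,t6},{t5,t6},{t1,t2,t4},{t4,t5,t6}}
  U2: {{t1},{t2},{t1,t2},{t1,t3},{t1,t4},{t2,t3},{t2,t4},{t2,t6},{t1,t2,t3},{t1,t2,t4}} {{t5},{t3,t5},{t4,t5},{t5,t6},{t4,t5,t6}}
  U3: {{t3},{t4},{t5},{t6},{t1,t3},{t1,t4},{t2,t3},{t2,t4},{t2,t6},{t3,t5},{t4,t5},{t4,t6},{t5,t6},{t1,t2,t3},{t1,t2,t4},{t4,t5,t6}}
  U12: {{t5},{t3,t5},{t4,t5},{t5,t6},{t4,t5,t6}} {{t1,t4},{t2,t4},{t1,t2,t4}}
  U13: {{t4},{t5},{t1,t4},{t2,t4},{t3,t5},{t4,t5},{t4,t6},{t5,t6},{t1,t2,t4},{t4,t5,t6}}
  U23: {{t5},{t3,t5},{t4,t5},{t5,t6},{t4,t5,t6}} {{t1,t3},{t2,t3},{t1,t2,t3}} {{t1,t4},{t2,t4},{t1,t2,t4}} {{t2,t6}}
  U123: {{t5},{t3,t5},{t4,t5},{t5,t6},{t4,t5,t6}} {{t1,t4},{t2,t4},{t1,t2,t4}}
C dims 4,7,2; δ0: rk 3, SNF 1^3; δ1: rk 2, SNF 1^2
Ȟ^0: (4−3)−0=1 ⇒ Z
Ȟ^1: (7−2)−3=2 ⇒ Z^2
Ȟ^2: (2−0)−2=0 ⇒ 0


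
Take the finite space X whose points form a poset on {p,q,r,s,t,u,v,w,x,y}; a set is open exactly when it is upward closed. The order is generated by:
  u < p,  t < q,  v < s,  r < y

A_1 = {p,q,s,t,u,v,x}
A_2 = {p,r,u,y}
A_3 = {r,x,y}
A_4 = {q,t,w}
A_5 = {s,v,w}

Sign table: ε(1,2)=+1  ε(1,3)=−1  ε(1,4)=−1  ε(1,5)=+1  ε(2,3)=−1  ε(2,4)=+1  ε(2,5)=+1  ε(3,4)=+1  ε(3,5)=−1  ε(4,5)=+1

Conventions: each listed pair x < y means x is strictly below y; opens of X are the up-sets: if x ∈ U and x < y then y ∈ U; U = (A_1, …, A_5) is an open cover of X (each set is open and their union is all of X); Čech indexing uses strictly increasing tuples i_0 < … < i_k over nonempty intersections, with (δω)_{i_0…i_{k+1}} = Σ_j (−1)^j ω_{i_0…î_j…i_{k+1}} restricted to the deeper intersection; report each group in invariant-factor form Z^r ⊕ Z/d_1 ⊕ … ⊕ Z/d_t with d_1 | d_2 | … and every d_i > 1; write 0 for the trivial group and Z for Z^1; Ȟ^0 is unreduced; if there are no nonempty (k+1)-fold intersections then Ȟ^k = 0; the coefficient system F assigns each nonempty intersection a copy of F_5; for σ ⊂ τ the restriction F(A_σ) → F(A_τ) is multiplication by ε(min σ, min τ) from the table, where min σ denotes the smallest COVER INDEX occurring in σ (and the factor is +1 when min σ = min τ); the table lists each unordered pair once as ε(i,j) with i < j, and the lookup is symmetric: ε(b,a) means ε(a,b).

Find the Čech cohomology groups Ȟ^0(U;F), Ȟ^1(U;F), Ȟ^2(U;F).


Ȟ^0(U;F) ≅ 0,  Ȟ^1(U;F) ≅ Z/5,  Ȟ^2(U;F) ≅ 0

cover nerve:
  A12={p,u} A13={x} A14={q,t} A15={s,v} A23={r,y} A45={w}
C dims 5,6; δ0: rk_F5 5
Ȟ^0: (5−5)−0=0 ⇒ 0
Ȟ^1: (6−0)−5=1 ⇒ Z/5
Ȟ^2: (0−0)−0=0 ⇒ 0


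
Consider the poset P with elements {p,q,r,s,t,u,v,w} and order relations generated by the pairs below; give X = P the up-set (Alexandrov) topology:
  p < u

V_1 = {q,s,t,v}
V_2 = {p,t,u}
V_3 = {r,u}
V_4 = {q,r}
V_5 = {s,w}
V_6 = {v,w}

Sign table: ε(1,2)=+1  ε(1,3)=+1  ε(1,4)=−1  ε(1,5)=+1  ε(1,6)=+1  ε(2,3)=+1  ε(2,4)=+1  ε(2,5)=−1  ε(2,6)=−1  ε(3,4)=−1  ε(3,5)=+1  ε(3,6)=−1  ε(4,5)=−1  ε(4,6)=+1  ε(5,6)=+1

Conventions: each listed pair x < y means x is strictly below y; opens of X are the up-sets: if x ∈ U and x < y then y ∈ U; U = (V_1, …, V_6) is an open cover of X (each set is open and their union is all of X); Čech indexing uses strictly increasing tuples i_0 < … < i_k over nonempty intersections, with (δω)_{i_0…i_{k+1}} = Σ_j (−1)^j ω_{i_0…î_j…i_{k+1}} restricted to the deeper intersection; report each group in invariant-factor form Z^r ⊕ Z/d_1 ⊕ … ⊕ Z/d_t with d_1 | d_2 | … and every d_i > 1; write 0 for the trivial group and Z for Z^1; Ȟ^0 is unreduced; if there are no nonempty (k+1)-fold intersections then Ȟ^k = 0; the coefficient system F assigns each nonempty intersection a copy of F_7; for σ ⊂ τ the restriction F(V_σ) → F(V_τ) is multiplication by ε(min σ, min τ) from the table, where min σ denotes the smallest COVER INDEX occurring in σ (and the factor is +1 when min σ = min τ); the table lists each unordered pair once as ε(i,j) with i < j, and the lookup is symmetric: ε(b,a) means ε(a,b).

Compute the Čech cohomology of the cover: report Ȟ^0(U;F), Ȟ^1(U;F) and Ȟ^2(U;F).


Ȟ^0 = Z/7,  Ȟ^1 = Z/7 ⊕ Z/7,  Ȟ^2 = 0

nerve of the cover:
  V12={t} V14={q} V15={s} V16={v} V23={u} V34={r} V56={w}
C dims 6,7; δ0: rk_F7 5
Ȟ^0 = (6 − 5) − 0 = 1, so Ȟ^0 ≅ Z/7
Ȟ^1 = (7 − 0) − 5 = 2, so Ȟ^1 ≅ Z/7 ⊕ Z/7
Ȟ^2 = (0 − 0) − 0 = 0, so Ȟ^2 ≅ 0


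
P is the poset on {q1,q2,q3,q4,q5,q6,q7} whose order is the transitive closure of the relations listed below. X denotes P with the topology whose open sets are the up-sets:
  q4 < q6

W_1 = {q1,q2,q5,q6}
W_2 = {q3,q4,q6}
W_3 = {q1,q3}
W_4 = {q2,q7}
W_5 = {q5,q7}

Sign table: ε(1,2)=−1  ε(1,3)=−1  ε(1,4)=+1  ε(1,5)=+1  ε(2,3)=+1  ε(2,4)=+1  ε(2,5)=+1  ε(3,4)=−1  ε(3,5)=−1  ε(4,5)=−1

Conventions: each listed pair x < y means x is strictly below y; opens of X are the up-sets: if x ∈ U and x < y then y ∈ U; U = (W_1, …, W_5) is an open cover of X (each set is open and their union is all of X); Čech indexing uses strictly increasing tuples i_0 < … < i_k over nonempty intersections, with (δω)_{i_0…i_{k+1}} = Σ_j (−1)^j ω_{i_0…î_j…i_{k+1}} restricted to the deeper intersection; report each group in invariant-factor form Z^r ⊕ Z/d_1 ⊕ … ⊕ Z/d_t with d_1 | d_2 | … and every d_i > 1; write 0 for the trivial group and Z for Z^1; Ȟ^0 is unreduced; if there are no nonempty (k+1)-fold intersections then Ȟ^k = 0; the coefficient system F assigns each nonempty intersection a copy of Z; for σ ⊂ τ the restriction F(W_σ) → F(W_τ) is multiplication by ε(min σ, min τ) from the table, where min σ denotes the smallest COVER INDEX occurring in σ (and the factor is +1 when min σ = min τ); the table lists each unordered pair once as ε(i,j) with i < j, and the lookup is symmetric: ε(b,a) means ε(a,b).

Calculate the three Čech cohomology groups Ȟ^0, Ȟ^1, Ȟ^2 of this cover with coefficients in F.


nonempty overlaps:
  W12={q6} W13={q1} W14={q2} W15={q5} W23={q3} W45={q7}
C dims 5,6; δ0: rk 5, SNF 1^4·2
degree 0: 5−5−0 = 0 → Ȟ^0 ≅ 0
degree 1: 6−0−5 = 1 plus torsion [2] → Ȟ^1 ≅ Z ⊕ Z/2
degree 2: 0−0−0 = 0 → Ȟ^2 ≅ 0

Ȟ^0 ≅ 0; Ȟ^1 ≅ Z ⊕ Z/2; Ȟ^2 ≅ 0


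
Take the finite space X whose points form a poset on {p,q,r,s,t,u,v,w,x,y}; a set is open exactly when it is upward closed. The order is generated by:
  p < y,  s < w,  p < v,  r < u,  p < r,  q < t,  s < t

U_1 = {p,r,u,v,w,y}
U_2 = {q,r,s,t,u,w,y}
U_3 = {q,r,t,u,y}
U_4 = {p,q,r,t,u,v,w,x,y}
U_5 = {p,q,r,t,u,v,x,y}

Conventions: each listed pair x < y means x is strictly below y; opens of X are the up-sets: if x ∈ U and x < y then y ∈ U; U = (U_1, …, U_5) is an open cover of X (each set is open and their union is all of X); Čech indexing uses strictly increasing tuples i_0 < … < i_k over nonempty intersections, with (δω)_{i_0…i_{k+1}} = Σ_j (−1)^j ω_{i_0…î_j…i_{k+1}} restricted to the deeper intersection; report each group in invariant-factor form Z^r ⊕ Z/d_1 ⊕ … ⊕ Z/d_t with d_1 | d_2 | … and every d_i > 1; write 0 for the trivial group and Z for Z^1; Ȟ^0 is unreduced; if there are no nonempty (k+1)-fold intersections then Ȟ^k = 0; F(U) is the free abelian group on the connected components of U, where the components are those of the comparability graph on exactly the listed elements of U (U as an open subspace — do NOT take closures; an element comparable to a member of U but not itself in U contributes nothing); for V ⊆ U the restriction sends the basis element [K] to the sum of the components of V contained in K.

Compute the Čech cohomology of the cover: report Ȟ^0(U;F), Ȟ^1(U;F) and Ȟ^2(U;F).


nonempty overlaps:
  U12={r,u,w,y} U13={r,u,y} U14={p,r,u,v,w,y} U15={p,r,u,v,y} U23={q,r,t,u,y} U24={q,r,t,u,w,y} U25={q,r,t,u,y} U34={q,r,t,u,y} U35={q,r,t,u,y} U45={p,q,r,t,u,v,x,y}
  U123={r,u,y} U124={r,u,w,y} U125={r,u,y} U134={r,u,y} U135={r,u,y} U145={p,r,u,v,y} U234={q,r,t,u,y} U235={q,r,t,u,y} U245={q,r,t,u,y} U345={q,r,t,u,y}
  U1234={r,u,y} U1235={r,u,y} U1245={r,u,y} U1345={r,u,y} U2345={q,r,t,u,y}
  U12345={r,u,y}
components per intersection:
  U1: {p,r,u,v,y} {w}
  U2: {q,s,t,w} {r,u} {y}
  U3: {q,t} {r,u} {y}
  U4: {p,r,u,v,y} {q,t} {w} {x}
  U5: {p,r,u,v,y} {q,t} {x}
  U12: {r,u} {w} {y}
  U13: {r,u} {y}
  U14: {p,r,u,v,y} {w}
  U15: {p,r,u,v,y}
  U23: {q,t} {r,u} {y}
  U24: {q,t} {r,u} {w} {y}
  U25: {q,t} {r,u} {y}
  U34: {q,t} {r,u} {y}
  U35: {q,t} {r,u} {y}
  U45: {p,r,u,v,y} {q,t} {x}
  U123: {r,u} {y}
  U124: {r,u} {w} {y}
  U125: {r,u} {y}
  U134: {r,u} {y}
  U135: {r,u} {y}
  U145: {p,r,u,v,y}
  U234: {q,t} {r,u} {y}
  U235: {q,t} {r,u} {y}
  U245: {q,t} {r,u} {y}
  U345: {q,t} {r,u} {y}
  U1234: {r,u} {y}
  U1235: {r,u} {y}
  U1245: {r,u} {y}
  U1345: {r,u} {y}
  U2345: {q,t} {r,u} {y}
  U12345: {r,u} {y}
C dims 15,27,24,11; δ0: rk 12, SNF 1^12; δ1: rk 15, SNF 1^15; δ2: rk 9, SNF 1^9
degree 0: 15−12−0 = 3 → Ȟ^0 ≅ Z^3
degree 1: 27−15−12 = 0 → Ȟ^1 ≅ 0
degree 2: 24−9−15 = 0 → Ȟ^2 ≅ 0

Ȟ^0 ≅ Z^3, Ȟ^1 ≅ 0 and Ȟ^2 ≅ 0


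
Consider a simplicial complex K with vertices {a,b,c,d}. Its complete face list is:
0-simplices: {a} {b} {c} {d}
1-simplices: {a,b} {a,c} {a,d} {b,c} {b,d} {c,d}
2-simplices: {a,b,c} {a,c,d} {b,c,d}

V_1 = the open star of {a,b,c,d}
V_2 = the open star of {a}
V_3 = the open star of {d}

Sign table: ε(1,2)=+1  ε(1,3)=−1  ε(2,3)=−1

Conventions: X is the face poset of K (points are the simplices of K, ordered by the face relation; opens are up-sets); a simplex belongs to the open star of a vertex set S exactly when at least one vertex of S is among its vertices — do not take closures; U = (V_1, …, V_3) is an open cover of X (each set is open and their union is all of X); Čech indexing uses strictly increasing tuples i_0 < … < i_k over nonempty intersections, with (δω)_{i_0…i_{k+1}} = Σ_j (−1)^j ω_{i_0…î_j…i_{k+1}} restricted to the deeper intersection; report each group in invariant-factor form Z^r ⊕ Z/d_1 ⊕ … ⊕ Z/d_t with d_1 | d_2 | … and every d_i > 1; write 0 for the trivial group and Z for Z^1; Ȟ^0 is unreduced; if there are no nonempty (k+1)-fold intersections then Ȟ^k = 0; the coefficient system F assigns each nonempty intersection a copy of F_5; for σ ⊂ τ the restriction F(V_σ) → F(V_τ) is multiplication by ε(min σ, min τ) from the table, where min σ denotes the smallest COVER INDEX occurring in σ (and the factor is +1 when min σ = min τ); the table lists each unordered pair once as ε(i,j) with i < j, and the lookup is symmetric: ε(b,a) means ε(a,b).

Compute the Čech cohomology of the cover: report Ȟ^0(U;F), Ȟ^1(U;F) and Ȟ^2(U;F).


intersection data:
  V1={{a},{b},{c},{d},{a,b},{a,c},{a,d},{b,c},{b,d},{c,d},{a,b,c},{a,c,d},{b,c,d}} V2={{a},{a,b},{a,c},{a,d},{a,b,c},{a,c,d}} V3={{d},{a,d},{b,d},{c,d},{a,c,d},{b,c,d}}
  V12={{a},{a,b},{a,c},{a,d},{a,b,c},{a,c,d}} V13={{d},{a,d},{b,d},{c,d},{a,c,d},{b,c,d}} V23={{a,d},{a,c,d}}
  V123={{a,d},{a,c,d}}
C dims 3,3,1; δ0: rk_F5 2; δ1: rk_F5 1
Ȟ^0 = (3 − 2) − 0 = 1, so Ȟ^0 ≅ Z/5
Ȟ^1 = (3 − 1) − 2 = 0, so Ȟ^1 ≅ 0
Ȟ^2 = (1 − 0) − 1 = 0, so Ȟ^2 ≅ 0

Ȟ^0 ≅ Z/5, Ȟ^1 ≅ 0 and Ȟ^2 ≅ 0


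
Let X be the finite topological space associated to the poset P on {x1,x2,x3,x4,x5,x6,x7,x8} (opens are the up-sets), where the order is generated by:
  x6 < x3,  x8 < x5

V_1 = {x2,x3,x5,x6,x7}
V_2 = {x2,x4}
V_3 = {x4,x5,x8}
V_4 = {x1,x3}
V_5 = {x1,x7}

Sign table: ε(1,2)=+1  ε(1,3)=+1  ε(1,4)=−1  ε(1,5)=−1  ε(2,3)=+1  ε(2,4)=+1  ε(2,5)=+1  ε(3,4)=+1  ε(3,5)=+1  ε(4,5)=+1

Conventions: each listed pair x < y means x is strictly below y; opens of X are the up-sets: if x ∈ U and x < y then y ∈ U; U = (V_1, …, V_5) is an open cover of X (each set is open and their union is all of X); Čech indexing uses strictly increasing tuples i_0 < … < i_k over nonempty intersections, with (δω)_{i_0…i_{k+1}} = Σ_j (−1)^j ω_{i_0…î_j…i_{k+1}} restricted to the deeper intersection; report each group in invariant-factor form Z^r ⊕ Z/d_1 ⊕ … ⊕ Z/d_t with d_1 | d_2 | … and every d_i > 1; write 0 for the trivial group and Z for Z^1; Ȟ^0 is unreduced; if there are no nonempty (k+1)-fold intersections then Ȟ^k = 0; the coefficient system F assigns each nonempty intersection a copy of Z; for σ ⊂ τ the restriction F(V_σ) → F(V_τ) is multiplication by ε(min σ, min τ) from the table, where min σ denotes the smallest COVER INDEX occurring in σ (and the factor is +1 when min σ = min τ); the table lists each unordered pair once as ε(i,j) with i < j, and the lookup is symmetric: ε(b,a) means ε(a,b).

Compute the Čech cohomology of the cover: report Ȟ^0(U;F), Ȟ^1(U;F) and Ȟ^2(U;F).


nerve of the cover:
  V12={x2} V13={x5} V14={x3} V15={x7} V23={x4} V45={x1}
C dims 5,6; δ0: rk 4, SNF 1^4
Ȟ^0 = (5 − 4) − 0 = 1, so Ȟ^0 ≅ Z
Ȟ^1 = (6 − 0) − 4 = 2, so Ȟ^1 ≅ Z^2
Ȟ^2 = (0 − 0) − 0 = 0, so Ȟ^2 ≅ 0

Ȟ^0 = Z; Ȟ^1 = Z^2; Ȟ^2 = 0


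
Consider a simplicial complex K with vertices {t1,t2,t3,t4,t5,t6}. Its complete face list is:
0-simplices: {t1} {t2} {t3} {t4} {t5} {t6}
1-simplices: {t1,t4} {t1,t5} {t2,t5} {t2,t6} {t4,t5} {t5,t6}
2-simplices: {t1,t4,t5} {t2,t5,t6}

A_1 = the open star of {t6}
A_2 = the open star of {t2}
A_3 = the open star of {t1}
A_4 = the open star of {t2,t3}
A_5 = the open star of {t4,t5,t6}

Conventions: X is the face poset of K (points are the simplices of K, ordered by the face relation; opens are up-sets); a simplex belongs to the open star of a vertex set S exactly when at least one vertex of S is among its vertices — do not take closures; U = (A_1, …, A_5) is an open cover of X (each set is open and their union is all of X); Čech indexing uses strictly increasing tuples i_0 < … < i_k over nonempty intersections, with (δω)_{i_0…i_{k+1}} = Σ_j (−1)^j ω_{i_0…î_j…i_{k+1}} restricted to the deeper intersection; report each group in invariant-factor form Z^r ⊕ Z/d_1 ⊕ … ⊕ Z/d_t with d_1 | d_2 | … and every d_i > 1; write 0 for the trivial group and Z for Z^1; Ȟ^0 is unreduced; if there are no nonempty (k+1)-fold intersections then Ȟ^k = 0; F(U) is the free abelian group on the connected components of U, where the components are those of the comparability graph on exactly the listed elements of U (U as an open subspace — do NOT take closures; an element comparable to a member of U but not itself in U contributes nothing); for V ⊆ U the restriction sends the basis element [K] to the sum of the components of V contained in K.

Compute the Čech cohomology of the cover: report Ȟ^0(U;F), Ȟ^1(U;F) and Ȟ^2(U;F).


Ȟ^0 ≅ Z^2; Ȟ^1 ≅ 0; Ȟ^2 ≅ 0

intersection data:
  A1={{t6},{t2,t6},{t5,t6},{t2,t5,t6}} A2={{t2},{t2,t5},{t2,t6},{t2,t5,t6}} A3={{t1},{t1,t4},{t1,t5},{t1,t4,t5}} A4={{t2},{t3},{t2,t5},{t2,t6},{t2,t5,t6}} A5={{t4},{t5},{t6},{t1,t4},{t1,t5},{t2,t5},{t2,t6},{t4,t5},{t5,t6},{t1,t4,t5},{t2,t5,t6}}
  A12={{t2,t6},{t2,t5,t6}} A14={{t2,t6},{t2,t5,t6}} A15={{t6},{t2,t6},{t5,t6},{t2,t5,t6}} A24={{t2},{t2,t5},{t2,t6},{t2,t5,t6}} A25={{t2,t5},{t2,t6},{t2,t5,t6}} A35={{t1,t4},{t1,t5},{t1,t4,t5}} A45={{t2,t5},{t2,t6},{t2,t5,t6}}
  A124={{t2,t6},{t2,t5,t6}} A125={{t2,t6},{t2,t5,t6}} A145={{t2,t6},{t2,t5,t6}} A245={{t2,t5},{t2,t6},{t2,t5,t6}}
  A1245={{t2,t6},{t2,t5,t6}}
components per intersection:
  A1: {{t6},{t2,t6},{t5,t6},{t2,t5,t6}}
  A2: {{t2},{t2,t5},{t2,t6},{t2,t5,t6}}
  A3: {{t1},{t1,t4},{t1,t5},{t1,t4,t5}}
  A4: {{t2},{t2,t5},{t2,t6},{t2,t5,t6}} {{t3}}
  A5: {{t4},{t5},{t6},{t1,t4},{t1,t5},{t2,t5},{t2,t6},{t4,t5},{t5,t6},{t1,t4,t5},{t2,t5,t6}}
  A12: {{t2,t6},{t2,t5,t6}}
  A14: {{t2,t6},{t2,t5,t6}}
  A15: {{t6},{t2,t6},{t5,t6},{t2,t5,t6}}
  A24: {{t2},{t2,t5},{t2,t6},{t2,t5,t6}}
  A25: {{t2,t5},{t2,t6},{t2,t5,t6}}
  A35: {{t1,t4},{t1,t5},{t1,t4,t5}}
  A45: {{t2,t5},{t2,t6},{t2,t5,t6}}
  A124: {{t2,t6},{t2,t5,t6}}
  A125: {{t2,t6},{t2,t5,t6}}
  A145: {{t2,t6},{t2,t5,t6}}
  A245: {{t2,t5},{t2,t6},{t2,t5,t6}}
  A1245: {{t2,t6},{t2,t5,t6}}
C dims 6,7,4,1; δ0: rk 4, SNF 1^4; δ1: rk 3, SNF 1^3; δ2: rk 1, SNF 1^1
Ȟ^0 = (6 − 4) − 0 = 2, so Ȟ^0 ≅ Z^2
Ȟ^1 = (7 − 3) − 4 = 0, so Ȟ^1 ≅ 0
Ȟ^2 = (4 − 1) − 3 = 0, so Ȟ^2 ≅ 0


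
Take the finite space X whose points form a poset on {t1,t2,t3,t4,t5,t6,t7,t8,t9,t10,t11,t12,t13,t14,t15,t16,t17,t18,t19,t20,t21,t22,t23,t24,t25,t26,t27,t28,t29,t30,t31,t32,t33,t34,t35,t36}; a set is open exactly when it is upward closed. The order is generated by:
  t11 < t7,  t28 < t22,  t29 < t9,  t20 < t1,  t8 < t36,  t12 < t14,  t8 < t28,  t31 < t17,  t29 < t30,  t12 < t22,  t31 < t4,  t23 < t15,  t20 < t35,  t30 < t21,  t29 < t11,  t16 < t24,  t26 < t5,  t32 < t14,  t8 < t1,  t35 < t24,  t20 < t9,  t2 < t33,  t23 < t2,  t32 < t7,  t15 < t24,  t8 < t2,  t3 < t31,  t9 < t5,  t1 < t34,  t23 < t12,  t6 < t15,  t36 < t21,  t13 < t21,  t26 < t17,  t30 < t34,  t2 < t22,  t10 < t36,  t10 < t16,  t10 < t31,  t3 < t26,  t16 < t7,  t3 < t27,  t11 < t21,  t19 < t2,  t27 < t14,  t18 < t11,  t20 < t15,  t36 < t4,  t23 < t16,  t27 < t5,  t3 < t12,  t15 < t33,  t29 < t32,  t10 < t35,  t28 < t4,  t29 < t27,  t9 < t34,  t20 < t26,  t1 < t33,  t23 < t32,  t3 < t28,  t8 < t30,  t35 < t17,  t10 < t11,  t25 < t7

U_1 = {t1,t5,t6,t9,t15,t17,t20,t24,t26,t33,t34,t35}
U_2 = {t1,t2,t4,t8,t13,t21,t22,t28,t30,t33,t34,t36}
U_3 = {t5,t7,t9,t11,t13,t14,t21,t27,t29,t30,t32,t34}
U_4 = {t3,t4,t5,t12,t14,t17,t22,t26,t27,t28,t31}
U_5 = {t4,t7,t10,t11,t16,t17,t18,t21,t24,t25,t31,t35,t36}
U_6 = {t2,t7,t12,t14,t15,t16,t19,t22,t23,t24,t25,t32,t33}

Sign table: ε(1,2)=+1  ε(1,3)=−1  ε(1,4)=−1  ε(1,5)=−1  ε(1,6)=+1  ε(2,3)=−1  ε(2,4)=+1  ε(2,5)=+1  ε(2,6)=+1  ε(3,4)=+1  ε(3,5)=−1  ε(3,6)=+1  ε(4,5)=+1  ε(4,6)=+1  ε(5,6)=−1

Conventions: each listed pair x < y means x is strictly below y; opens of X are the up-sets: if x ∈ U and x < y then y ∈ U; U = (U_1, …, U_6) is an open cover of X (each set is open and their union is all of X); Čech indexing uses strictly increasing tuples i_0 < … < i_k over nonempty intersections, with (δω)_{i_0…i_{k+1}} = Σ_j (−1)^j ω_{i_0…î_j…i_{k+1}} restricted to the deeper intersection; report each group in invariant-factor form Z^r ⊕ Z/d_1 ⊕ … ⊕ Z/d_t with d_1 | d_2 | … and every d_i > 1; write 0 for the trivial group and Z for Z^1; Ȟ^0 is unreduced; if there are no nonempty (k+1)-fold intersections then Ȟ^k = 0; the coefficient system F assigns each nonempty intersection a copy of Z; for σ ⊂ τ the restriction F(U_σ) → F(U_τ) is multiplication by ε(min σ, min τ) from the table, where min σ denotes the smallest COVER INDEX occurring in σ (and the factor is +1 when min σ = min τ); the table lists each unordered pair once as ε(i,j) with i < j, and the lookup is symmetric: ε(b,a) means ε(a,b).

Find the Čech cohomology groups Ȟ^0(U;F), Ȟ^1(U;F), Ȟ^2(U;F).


nerve of the cover:
  U12={t1,t33,t34} U13={t5,t9,t34} U14={t5,t17,t26} U15={t17,t24,t35} U16={t15,t24,t33} U23={t13,t21,t30,t34} U24={t4,t22,t28} U25={t4,t21,t36} U26={t2,t22,t33} U34={t5,t14,t27} U35={t7,t11,t21} U36={t7,t14,t32} U45={t4,t17,t31} U46={t12,t14,t22} U56={t7,t16,t24,t25}
  U123={t34} U126={t33} U134={t5} U145={t17} U156={t24} U235={t21} U245={t4} U246={t22} U346={t14} U356={t7}
C dims 6,15,10; δ0: rk 6, SNF 1^5·2; δ1: rk 9, SNF 1^9
Ȟ^0 = (6 − 6) − 0 = 0, so Ȟ^0 ≅ 0
Ȟ^1 = (15 − 9) − 6 = 0 plus torsion [2], so Ȟ^1 ≅ Z/2
Ȟ^2 = (10 − 0) − 9 = 1, so Ȟ^2 ≅ Z

Ȟ^0 = 0, Ȟ^1 = Z/2, Ȟ^2 = Z


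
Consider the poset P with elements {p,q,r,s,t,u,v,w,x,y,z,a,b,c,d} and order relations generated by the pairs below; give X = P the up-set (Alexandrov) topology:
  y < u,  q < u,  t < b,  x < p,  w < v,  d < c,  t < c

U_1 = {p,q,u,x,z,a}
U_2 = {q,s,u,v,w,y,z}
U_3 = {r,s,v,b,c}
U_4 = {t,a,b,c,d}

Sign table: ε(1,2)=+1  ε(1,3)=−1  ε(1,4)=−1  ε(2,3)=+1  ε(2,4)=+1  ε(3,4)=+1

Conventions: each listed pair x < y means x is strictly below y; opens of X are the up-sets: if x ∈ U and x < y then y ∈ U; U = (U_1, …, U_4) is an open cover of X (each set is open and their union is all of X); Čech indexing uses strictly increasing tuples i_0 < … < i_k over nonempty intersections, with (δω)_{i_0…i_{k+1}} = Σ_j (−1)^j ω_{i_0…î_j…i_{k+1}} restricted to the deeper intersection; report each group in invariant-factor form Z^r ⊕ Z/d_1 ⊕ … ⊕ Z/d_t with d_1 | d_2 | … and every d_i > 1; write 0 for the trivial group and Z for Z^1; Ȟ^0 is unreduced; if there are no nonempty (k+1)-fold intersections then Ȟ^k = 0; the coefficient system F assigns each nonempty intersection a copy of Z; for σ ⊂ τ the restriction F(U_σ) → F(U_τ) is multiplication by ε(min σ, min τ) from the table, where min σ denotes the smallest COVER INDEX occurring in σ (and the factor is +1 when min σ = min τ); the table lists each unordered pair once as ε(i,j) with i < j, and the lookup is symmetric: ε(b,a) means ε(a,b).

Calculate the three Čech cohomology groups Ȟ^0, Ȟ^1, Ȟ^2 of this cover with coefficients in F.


Ȟ^0 ≅ 0,  Ȟ^1 ≅ Z/2,  Ȟ^2 ≅ 0

cover nerve:
  U12={q,u,z} U14={a} U23={s,v} U34={b,c}
C dims 4,4; δ0: rk 4, SNF 1^3·2
Ȟ^0: (4−4)−0=0 ⇒ 0
Ȟ^1: (4−0)−4=0 plus torsion [2] ⇒ Z/2
Ȟ^2: (0−0)−0=0 ⇒ 0


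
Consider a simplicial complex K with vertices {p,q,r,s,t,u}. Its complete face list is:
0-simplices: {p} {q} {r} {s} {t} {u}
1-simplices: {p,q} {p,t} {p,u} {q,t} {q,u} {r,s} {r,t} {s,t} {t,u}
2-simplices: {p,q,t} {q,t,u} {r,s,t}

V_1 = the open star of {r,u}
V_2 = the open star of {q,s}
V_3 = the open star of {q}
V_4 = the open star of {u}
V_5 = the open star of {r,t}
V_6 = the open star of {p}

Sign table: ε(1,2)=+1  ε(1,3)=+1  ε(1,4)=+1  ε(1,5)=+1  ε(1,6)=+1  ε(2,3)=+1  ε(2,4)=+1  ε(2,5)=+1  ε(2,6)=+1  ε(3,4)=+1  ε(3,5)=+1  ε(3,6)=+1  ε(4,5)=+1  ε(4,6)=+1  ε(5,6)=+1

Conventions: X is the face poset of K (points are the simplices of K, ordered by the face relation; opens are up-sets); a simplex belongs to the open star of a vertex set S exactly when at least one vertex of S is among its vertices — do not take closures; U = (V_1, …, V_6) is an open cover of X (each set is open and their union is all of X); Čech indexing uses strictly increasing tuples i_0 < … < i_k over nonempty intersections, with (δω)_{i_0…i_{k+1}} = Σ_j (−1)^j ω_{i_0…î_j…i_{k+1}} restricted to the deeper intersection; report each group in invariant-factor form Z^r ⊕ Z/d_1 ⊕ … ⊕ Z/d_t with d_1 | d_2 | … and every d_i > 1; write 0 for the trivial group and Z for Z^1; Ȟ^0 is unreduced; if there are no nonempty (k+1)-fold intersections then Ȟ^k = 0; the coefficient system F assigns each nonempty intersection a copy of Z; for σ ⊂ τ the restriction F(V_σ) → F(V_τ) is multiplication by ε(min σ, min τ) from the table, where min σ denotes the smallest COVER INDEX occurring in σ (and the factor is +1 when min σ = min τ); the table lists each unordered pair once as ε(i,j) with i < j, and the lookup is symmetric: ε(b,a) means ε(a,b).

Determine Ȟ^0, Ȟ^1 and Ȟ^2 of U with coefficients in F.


nonempty overlaps:
  V1={{r},{u},{p,u},{q,u},{r,s},{r,t},{t,u},{q,t,u},{r,s,t}} V2={{q},{s},{p,q},{q,t},{q,u},{r,s},{s,t},{p,q,t},{q,t,u},{r,s,t}} V3={{q},{p,q},{q,t},{q,u},{p,q,t},{q,t,u}} V4={{u},{p,u},{q,u},{t,u},{q,t,u}} V5={{r},{t},{p,t},{q,t},{r,s},{r,t},{s,t},{t,u},{p,q,t},{q,t,u},{r,s,t}} V6={{p},{p,q},{p,t},{p,u},{p,q,t}}
  V12={{q,u},{r,s},{q,t,u},{r,s,t}} V13={{q,u},{q,t,u}} V14={{u},{p,u},{q,u},{t,u},{q,t,u}} V15={{r},{r,s},{r,t},{t,u},{q,t,u},{r,s,t}} V16={{p,u}} V23={{q},{p,q},{q,t},{q,u},{p,q,t},{q,t,u}} V24={{q,u},{q,t,u}} V25={{q,t},{r,s},{s,t},{p,q,t},{q,t,u},{r,s,t}} V26={{p,q},{p,q,t}} V34={{q,u},{q,t,u}} V35={{q,t},{p,q,t},{q,t,u}} V36={{p,q},{p,q,t}} V45={{t,u},{q,t,u}} V46={{p,u}} V56={{p,t},{p,q,t}}
  V123={{q,u},{q,t,u}} V124={{q,u},{q,t,u}} V125={{r,s},{q,t,u},{r,s,t}} V134={{q,u},{q,t,u}} V135={{q,t,u}} V145={{t,u},{q,t,u}} V146={{p,u}} V234={{q,u},{q,t,u}} V235={{q,t},{p,q,t},{q,t,u}} V236={{p,q},{p,q,t}} V245={{q,t,u}} V256={{p,q,t}} V345={{q,t,u}} V356={{p,q,t}}
  V1234={{q,u},{q,t,u}} V1235={{q,t,u}} V1245={{q,t,u}} V1345={{q,t,u}} V2345={{q,t,u}} V2356={{p,q,t}}
  V12345={{q,t,u}}
C dims 6,15,14,6; δ0: rk 5, SNF 1^5; δ1: rk 9, SNF 1^9; δ2: rk 5, SNF 1^5
degree 0: 6−5−0 = 1 → Ȟ^0 ≅ Z
degree 1: 15−9−5 = 1 → Ȟ^1 ≅ Z
degree 2: 14−5−9 = 0 → Ȟ^2 ≅ 0

Ȟ^0 = Z,  Ȟ^1 = Z,  Ȟ^2 = 0
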